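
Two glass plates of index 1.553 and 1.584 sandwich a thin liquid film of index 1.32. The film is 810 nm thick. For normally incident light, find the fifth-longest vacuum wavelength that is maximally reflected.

475 nm

Ray reflecting at the top interface goes from n = 1.553 toward n = 1.32: no phase shift.
Bottom surface (1.32 → 1.584): reflection off a higher-index medium gives a half-wave phase shift.
Net: one phase inversion between the two reflected rays.
For maximum reflection here: 2 n t = (m + ½) λ.
λ = 2 n t / (m + ½). The fifth-longest wavelength is m = 4: λ = 2 × 1.32 × 810 / 4.50 = 475 nm.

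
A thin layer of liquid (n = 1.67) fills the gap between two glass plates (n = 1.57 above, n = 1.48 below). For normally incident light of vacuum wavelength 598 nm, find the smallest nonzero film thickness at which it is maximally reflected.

Ray reflecting at the top interface goes from n = 1.57 toward n = 1.67: a half-wave phase shift.
Bottom surface (1.67 → 1.48): reflection off a lower-index medium gives no phase shift.
Net: one phase inversion between the two reflected rays.
For maximum reflection here: 2 n t = (m + ½) λ.
Minimum at m = 0: t = λ / (4 n) = 598 / (4 × 1.67) = 89.5 nm.

89.5 nm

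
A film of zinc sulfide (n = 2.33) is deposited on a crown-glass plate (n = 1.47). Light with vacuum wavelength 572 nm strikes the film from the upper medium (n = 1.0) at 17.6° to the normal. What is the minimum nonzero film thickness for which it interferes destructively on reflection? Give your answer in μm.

Top surface (1.0 → 2.33): reflection off a higher-index medium gives a half-wave phase shift.
At the lower boundary (n = 2.33 to n = 1.47) the reflected ray undergoes no phase shift.
The two reflections differ by half a wavelength.
So the condition for destructive reflection is 2 n t cos θ_r = m λ.
Snell's law: 1.0 sin 17.6° = 2.33 sin θ_r → sin θ_r = 0.130, cos θ_r = 0.992.
Minimum nonzero at m = 1: t = λ / (2 n cos θ_r) = 572 / (2 × 2.33 × 0.992) = 124 nm.

0.124 μm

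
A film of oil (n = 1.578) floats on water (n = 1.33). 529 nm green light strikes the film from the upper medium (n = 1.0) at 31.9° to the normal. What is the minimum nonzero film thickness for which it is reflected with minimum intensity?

Ray reflecting at the top interface goes from n = 1.0 toward n = 1.578: a half-wave phase shift.
At the lower boundary (n = 1.578 to n = 1.33) the reflected ray undergoes no phase shift.
The two reflections differ by half a wavelength.
With one net inversion, destructive interference in reflection requires 2 n t cos θ_r = m λ.
Snell's law: 1.0 sin 31.9° = 1.578 sin θ_r → sin θ_r = 0.335, cos θ_r = 0.942.
Minimum nonzero at m = 1: t = λ / (2 n cos θ_r) = 529 / (2 × 1.578 × 0.942) = 178 nm.

178 nm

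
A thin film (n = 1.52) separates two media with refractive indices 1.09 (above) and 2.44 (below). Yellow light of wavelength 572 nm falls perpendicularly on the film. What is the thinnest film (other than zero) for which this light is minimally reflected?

94.1 nm

Top surface (1.09 → 1.52): reflection off a higher-index medium gives a half-wave phase shift.
Bottom surface (1.52 → 2.44): reflection off a higher-index medium gives a half-wave phase shift.
The two reflections carry the same phase change, so no net offset.
For weak reflection here: 2 n t = (m + ½) λ.
Minimum at m = 0: t = λ / (4 n) = 572 / (4 × 1.52) = 94.1 nm.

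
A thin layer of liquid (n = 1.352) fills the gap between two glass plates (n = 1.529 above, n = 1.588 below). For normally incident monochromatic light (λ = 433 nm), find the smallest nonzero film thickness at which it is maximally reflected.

80.1 nm

At the upper boundary (n = 1.529 to n = 1.352) the reflected ray undergoes no phase shift.
Ray reflecting at the bottom interface goes from n = 1.352 toward n = 1.588: a half-wave phase shift.
The two reflections differ by half a wavelength.
With one net inversion, constructive interference in reflection requires 2 n t = (m + ½) λ.
Minimum at m = 0: t = λ / (4 n) = 433 / (4 × 1.352) = 80.1 nm.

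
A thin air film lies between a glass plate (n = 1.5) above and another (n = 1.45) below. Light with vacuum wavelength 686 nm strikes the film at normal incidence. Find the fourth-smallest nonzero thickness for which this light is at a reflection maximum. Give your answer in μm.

Ray reflecting at the top interface goes from n = 1.5 toward n = 1.0: no phase shift.
Ray reflecting at the bottom interface goes from n = 1.0 toward n = 1.45: a half-wave phase shift.
Exactly one π shift → a net half-wave offset.
With one net inversion, constructive interference in reflection requires 2 n t = (m + ½) λ.
The fourth-smallest nonzero thickness corresponds to m = 3: t = (m + ½) λ / (2 n) = 3.50 × 686 / (2 × 1.0) = 1201 nm.

1.20 μm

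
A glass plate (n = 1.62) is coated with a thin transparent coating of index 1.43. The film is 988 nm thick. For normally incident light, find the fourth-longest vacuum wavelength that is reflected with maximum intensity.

Ray reflecting at the top interface goes from n = 1.0 toward n = 1.43: a half-wave phase shift.
At the lower boundary (n = 1.43 to n = 1.62) the reflected ray undergoes a half-wave phase shift.
Zero or two π shifts → no net half-wave offset.
For maximum reflection here: 2 n t = m λ.
λ = 2 n t / m. The fourth-longest wavelength is m = 4: λ = 2 × 1.43 × 988 / 4.00 = 706 nm.

706 nm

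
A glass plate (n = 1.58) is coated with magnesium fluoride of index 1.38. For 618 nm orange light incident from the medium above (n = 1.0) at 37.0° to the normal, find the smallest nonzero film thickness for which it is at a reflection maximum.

Top surface (1.0 → 1.38): reflection off a higher-index medium gives a half-wave phase shift.
Ray reflecting at the bottom interface goes from n = 1.38 toward n = 1.58: a half-wave phase shift.
The two reflections carry the same phase change, so no net offset.
So the condition for constructive reflection is 2 n t cos θ_r = m λ.
Snell's law: 1.0 sin 37.0° = 1.38 sin θ_r → sin θ_r = 0.436, cos θ_r = 0.900.
Minimum nonzero at m = 1: t = λ / (2 n cos θ_r) = 618 / (2 × 1.38 × 0.900) = 249 nm.

249 nm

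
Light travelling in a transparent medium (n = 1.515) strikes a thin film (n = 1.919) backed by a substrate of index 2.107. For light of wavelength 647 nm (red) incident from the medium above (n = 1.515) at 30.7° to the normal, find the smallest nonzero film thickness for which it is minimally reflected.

Ray reflecting at the top interface goes from n = 1.515 toward n = 1.919: a half-wave phase shift.
At the lower boundary (n = 1.919 to n = 2.107) the reflected ray undergoes a half-wave phase shift.
The two reflections carry the same phase change, so no net offset.
So the condition for destructive reflection is 2 n t cos θ_r = (m + ½) λ.
Snell's law: 1.515 sin 30.7° = 1.919 sin θ_r → sin θ_r = 0.403, cos θ_r = 0.915.
Minimum at m = 0: t = λ / (4 n cos θ_r) = 647 / (4 × 1.919 × 0.915) = 92.1 nm.

92.1 nm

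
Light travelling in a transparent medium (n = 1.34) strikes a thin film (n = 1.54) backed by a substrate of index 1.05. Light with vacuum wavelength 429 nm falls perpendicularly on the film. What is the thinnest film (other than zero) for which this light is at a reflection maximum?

Ray reflecting at the top interface goes from n = 1.34 toward n = 1.54: a half-wave phase shift.
At the lower boundary (n = 1.54 to n = 1.05) the reflected ray undergoes no phase shift.
The two reflections differ by half a wavelength.
For maximum reflection here: 2 n t = (m + ½) λ.
Minimum at m = 0: t = λ / (4 n) = 429 / (4 × 1.54) = 69.6 nm.

69.6 nm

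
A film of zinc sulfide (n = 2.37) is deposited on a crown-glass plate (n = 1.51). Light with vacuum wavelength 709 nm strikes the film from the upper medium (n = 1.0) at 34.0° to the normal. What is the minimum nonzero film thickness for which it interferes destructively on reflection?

Top surface (1.0 → 2.37): reflection off a higher-index medium gives a half-wave phase shift.
Ray reflecting at the bottom interface goes from n = 2.37 toward n = 1.51: no phase shift.
Net: one phase inversion between the two reflected rays.
With one net inversion, destructive interference in reflection requires 2 n t cos θ_r = m λ.
Snell's law: 1.0 sin 34.0° = 2.37 sin θ_r → sin θ_r = 0.236, cos θ_r = 0.972.
Minimum nonzero at m = 1: t = λ / (2 n cos θ_r) = 709 / (2 × 2.37 × 0.972) = 154 nm.

154 nm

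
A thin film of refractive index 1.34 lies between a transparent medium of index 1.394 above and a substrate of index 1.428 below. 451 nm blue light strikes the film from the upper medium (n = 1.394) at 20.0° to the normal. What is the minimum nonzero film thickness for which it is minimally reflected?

Ray reflecting at the top interface goes from n = 1.394 toward n = 1.34: no phase shift.
Bottom surface (1.34 → 1.428): reflection off a higher-index medium gives a half-wave phase shift.
Exactly one π shift → a net half-wave offset.
With one net inversion, destructive interference in reflection requires 2 n t cos θ_r = m λ.
Snell's law: 1.394 sin 20.0° = 1.34 sin θ_r → sin θ_r = 0.356, cos θ_r = 0.935.
Minimum nonzero at m = 1: t = λ / (2 n cos θ_r) = 451 / (2 × 1.34 × 0.935) = 180 nm.

180 nm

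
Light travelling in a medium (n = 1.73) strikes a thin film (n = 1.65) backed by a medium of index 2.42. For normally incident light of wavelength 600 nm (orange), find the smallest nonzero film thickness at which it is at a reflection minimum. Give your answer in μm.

Ray reflecting at the top interface goes from n = 1.73 toward n = 1.65: no phase shift.
Ray reflecting at the bottom interface goes from n = 1.65 toward n = 2.42: a half-wave phase shift.
Exactly one π shift → a net half-wave offset.
With one net inversion, destructive interference in reflection requires 2 n t = m λ.
Minimum nonzero at m = 1: t = λ / (2 n) = 600 / (2 × 1.65) = 182 nm.

0.182 μm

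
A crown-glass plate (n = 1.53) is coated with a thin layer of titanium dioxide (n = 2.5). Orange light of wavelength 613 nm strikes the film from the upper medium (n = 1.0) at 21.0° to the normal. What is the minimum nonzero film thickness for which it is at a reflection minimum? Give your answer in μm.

0.124 μm

At the upper boundary (n = 1.0 to n = 2.5) the reflected ray undergoes a half-wave phase shift.
At the lower boundary (n = 2.5 to n = 1.53) the reflected ray undergoes no phase shift.
The two reflections differ by half a wavelength.
With one net inversion, destructive interference in reflection requires 2 n t cos θ_r = m λ.
Snell's law: 1.0 sin 21.0° = 2.5 sin θ_r → sin θ_r = 0.143, cos θ_r = 0.990.
Minimum nonzero at m = 1: t = λ / (2 n cos θ_r) = 613 / (2 × 2.5 × 0.990) = 124 nm.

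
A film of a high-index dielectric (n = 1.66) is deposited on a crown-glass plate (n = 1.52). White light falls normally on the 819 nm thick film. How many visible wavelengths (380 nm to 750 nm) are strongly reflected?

3

Ray reflecting at the top interface goes from n = 1.0 toward n = 1.66: a half-wave phase shift.
At the lower boundary (n = 1.66 to n = 1.52) the reflected ray undergoes no phase shift.
Net: one phase inversion between the two reflected rays.
For bright reflection here: 2 n t = (m + ½) λ.
λ = 2 n t / (m + ½) = 2719 / (m + ½) nm.
m=3: 777 nm (IR); m=4: 604 nm (visible); m=5: 494 nm (visible); m=6: 418 nm (visible); m=7: 363 nm (UV).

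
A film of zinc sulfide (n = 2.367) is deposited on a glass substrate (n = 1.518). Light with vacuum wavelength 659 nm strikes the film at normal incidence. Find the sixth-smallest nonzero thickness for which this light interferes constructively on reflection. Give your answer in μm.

0.766 μm

At the upper boundary (n = 1.0 to n = 2.367) the reflected ray undergoes a half-wave phase shift.
Bottom surface (2.367 → 1.518): reflection off a lower-index medium gives no phase shift.
Net: one phase inversion between the two reflected rays.
So the condition for constructive reflection is 2 n t = (m + ½) λ.
The sixth-smallest nonzero thickness corresponds to m = 5: t = (m + ½) λ / (2 n) = 5.50 × 659 / (2 × 2.367) = 766 nm.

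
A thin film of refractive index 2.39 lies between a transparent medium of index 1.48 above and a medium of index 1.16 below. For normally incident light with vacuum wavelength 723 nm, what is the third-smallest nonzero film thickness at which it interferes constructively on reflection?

Top surface (1.48 → 2.39): reflection off a higher-index medium gives a half-wave phase shift.
At the lower boundary (n = 2.39 to n = 1.16) the reflected ray undergoes no phase shift.
Exactly one π shift → a net half-wave offset.
With one net inversion, constructive interference in reflection requires 2 n t = (m + ½) λ.
The third-smallest nonzero thickness corresponds to m = 2: t = (m + ½) λ / (2 n) = 2.50 × 723 / (2 × 2.39) = 378 nm.

378 nm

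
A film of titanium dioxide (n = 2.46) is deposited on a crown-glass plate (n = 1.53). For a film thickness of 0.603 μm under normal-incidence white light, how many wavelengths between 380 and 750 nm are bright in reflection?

Ray reflecting at the top interface goes from n = 1.0 toward n = 2.46: a half-wave phase shift.
Ray reflecting at the bottom interface goes from n = 2.46 toward n = 1.53: no phase shift.
Net: one phase inversion between the two reflected rays.
So the condition for constructive reflection is 2 n t = (m + ½) λ.
λ = 2 n t / (m + ½) = 2967 / (m + ½) nm.
m=3: 848 nm (IR); m=4: 659 nm (visible); m=5: 539 nm (visible); m=6: 456 nm (visible); m=7: 396 nm (visible); m=8: 349 nm (UV).

4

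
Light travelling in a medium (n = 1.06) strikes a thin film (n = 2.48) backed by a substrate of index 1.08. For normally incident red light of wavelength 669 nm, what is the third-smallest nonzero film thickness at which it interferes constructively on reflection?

Ray reflecting at the top interface goes from n = 1.06 toward n = 2.48: a half-wave phase shift.
Bottom surface (2.48 → 1.08): reflection off a lower-index medium gives no phase shift.
The two reflections differ by half a wavelength.
With one net inversion, constructive interference in reflection requires 2 n t = (m + ½) λ.
The third-smallest nonzero thickness corresponds to m = 2: t = (m + ½) λ / (2 n) = 2.50 × 669 / (2 × 2.48) = 337 nm.

337 nm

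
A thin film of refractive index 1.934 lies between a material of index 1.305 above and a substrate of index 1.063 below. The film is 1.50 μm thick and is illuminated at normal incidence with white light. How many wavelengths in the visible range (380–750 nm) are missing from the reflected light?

Ray reflecting at the top interface goes from n = 1.305 toward n = 1.934: a half-wave phase shift.
Ray reflecting at the bottom interface goes from n = 1.934 toward n = 1.063: no phase shift.
Net: one phase inversion between the two reflected rays.
So the condition for destructive reflection is 2 n t = m λ.
λ = 2 n t / m = 5802 / m nm.
m=7: 829 nm (IR); m=8: 725 nm (visible); m=9: 645 nm (visible); m=10: 580 nm (visible); m=11: 527 nm (visible); m=12: 484 nm (visible); m=13: 446 nm (visible); m=14: 414 nm (visible); m=15: 387 nm (visible); m=16: 363 nm (UV).

8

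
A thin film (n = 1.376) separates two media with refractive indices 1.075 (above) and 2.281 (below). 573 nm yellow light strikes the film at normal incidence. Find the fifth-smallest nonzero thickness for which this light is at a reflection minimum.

937 nm

Ray reflecting at the top interface goes from n = 1.075 toward n = 1.376: a half-wave phase shift.
Ray reflecting at the bottom interface goes from n = 1.376 toward n = 2.281: a half-wave phase shift.
The two reflections carry the same phase change, so no net offset.
For weak reflection here: 2 n t = (m + ½) λ.
The fifth-smallest nonzero thickness corresponds to m = 4: t = (m + ½) λ / (2 n) = 4.50 × 573 / (2 × 1.376) = 937 nm.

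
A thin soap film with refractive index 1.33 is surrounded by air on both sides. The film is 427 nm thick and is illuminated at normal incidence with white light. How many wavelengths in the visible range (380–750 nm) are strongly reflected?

1

At the upper boundary (n = 1.0 to n = 1.33) the reflected ray undergoes a half-wave phase shift.
Ray reflecting at the bottom interface goes from n = 1.33 toward n = 1.0: no phase shift.
The two reflections differ by half a wavelength.
So the condition for constructive reflection is 2 n t = (m + ½) λ.
λ = 2 n t / (m + ½) = 1136 / (m + ½) nm.
m=1: 757 nm (IR); m=2: 454 nm (visible); m=3: 325 nm (UV).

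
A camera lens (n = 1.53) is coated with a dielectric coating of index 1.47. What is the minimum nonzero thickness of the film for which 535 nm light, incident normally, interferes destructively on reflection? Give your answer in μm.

0.0910 μm

Ray reflecting at the top interface goes from n = 1.0 toward n = 1.47: a half-wave phase shift.
At the lower boundary (n = 1.47 to n = 1.53) the reflected ray undergoes a half-wave phase shift.
The two reflections carry the same phase change, so no net offset.
So the condition for destructive reflection is 2 n t = (m + ½) λ.
Minimum at m = 0: t = λ / (4 n) = 535 / (4 × 1.47) = 91.0 nm.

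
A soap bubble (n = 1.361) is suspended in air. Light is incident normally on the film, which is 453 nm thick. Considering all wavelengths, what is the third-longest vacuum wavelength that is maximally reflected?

493 nm

Top surface (1.0 → 1.361): reflection off a higher-index medium gives a half-wave phase shift.
Ray reflecting at the bottom interface goes from n = 1.361 toward n = 1.0: no phase shift.
Net: one phase inversion between the two reflected rays.
With one net inversion, constructive interference in reflection requires 2 n t = (m + ½) λ.
λ = 2 n t / (m + ½). The third-longest wavelength is m = 2: λ = 2 × 1.361 × 453 / 2.50 = 493 nm.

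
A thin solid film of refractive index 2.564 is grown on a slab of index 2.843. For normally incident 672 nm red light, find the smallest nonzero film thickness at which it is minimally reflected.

65.5 nm

Ray reflecting at the top interface goes from n = 1.0 toward n = 2.564: a half-wave phase shift.
Bottom surface (2.564 → 2.843): reflection off a higher-index medium gives a half-wave phase shift.
Zero or two π shifts → no net half-wave offset.
For dark reflection here: 2 n t = (m + ½) λ.
Minimum at m = 0: t = λ / (4 n) = 672 / (4 × 2.564) = 65.5 nm.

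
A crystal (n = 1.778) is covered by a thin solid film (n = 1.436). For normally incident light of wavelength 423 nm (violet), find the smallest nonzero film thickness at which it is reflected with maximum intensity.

147 nm

Top surface (1.0 → 1.436): reflection off a higher-index medium gives a half-wave phase shift.
At the lower boundary (n = 1.436 to n = 1.778) the reflected ray undergoes a half-wave phase shift.
The two reflections carry the same phase change, so no net offset.
So the condition for constructive reflection is 2 n t = m λ.
Minimum nonzero at m = 1: t = λ / (2 n) = 423 / (2 × 1.436) = 147 nm.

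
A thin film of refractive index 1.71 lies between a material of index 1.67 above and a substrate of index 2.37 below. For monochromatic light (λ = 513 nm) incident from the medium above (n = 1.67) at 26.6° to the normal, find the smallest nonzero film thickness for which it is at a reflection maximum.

167 nm

At the upper boundary (n = 1.67 to n = 1.71) the reflected ray undergoes a half-wave phase shift.
Bottom surface (1.71 → 2.37): reflection off a higher-index medium gives a half-wave phase shift.
Zero or two π shifts → no net half-wave offset.
With no net inversion, constructive interference in reflection requires 2 n t cos θ_r = m λ.
Snell's law: 1.67 sin 26.6° = 1.71 sin θ_r → sin θ_r = 0.437, cos θ_r = 0.899.
Minimum nonzero at m = 1: t = λ / (2 n cos θ_r) = 513 / (2 × 1.71 × 0.899) = 167 nm.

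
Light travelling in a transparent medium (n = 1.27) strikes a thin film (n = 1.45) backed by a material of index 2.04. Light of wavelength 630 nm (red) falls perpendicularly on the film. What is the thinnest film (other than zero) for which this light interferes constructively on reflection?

Top surface (1.27 → 1.45): reflection off a higher-index medium gives a half-wave phase shift.
At the lower boundary (n = 1.45 to n = 2.04) the reflected ray undergoes a half-wave phase shift.
Net: no relative phase inversion (both shifts match).
So the condition for constructive reflection is 2 n t = m λ.
Minimum nonzero at m = 1: t = λ / (2 n) = 630 / (2 × 1.45) = 217 nm.

217 nm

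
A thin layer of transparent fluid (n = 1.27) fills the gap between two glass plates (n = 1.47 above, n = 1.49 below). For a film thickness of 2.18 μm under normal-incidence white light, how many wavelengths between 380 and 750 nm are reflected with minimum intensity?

7

Top surface (1.47 → 1.27): reflection off a lower-index medium gives no phase shift.
At the lower boundary (n = 1.27 to n = 1.49) the reflected ray undergoes a half-wave phase shift.
Exactly one π shift → a net half-wave offset.
So the condition for destructive reflection is 2 n t = m λ.
λ = 2 n t / m = 5537 / m nm.
m=7: 791 nm (IR); m=8: 692 nm (visible); m=9: 615 nm (visible); m=10: 554 nm (visible); m=11: 503 nm (visible); m=12: 461 nm (visible); m=13: 426 nm (visible); m=14: 396 nm (visible); m=15: 369 nm (UV).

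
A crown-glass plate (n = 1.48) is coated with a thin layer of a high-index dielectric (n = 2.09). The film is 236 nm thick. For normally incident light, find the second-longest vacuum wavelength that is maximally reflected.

658 nm

Ray reflecting at the top interface goes from n = 1.0 toward n = 2.09: a half-wave phase shift.
Bottom surface (2.09 → 1.48): reflection off a lower-index medium gives no phase shift.
The two reflections differ by half a wavelength.
With one net inversion, constructive interference in reflection requires 2 n t = (m + ½) λ.
λ = 2 n t / (m + ½). The second-longest wavelength is m = 1: λ = 2 × 2.09 × 236 / 1.50 = 658 nm.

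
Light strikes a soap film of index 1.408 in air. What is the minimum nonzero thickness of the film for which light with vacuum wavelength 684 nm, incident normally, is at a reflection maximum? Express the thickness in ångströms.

At the upper boundary (n = 1.0 to n = 1.408) the reflected ray undergoes a half-wave phase shift.
At the lower boundary (n = 1.408 to n = 1.0) the reflected ray undergoes no phase shift.
Exactly one π shift → a net half-wave offset.
With one net inversion, constructive interference in reflection requires 2 n t = (m + ½) λ.
Minimum at m = 0: t = λ / (4 n) = 684 / (4 × 1.408) = 121 nm.

1214 Å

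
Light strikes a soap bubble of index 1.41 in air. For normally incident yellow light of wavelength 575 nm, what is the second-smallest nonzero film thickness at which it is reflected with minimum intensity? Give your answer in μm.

0.408 μm

Top surface (1.0 → 1.41): reflection off a higher-index medium gives a half-wave phase shift.
Bottom surface (1.41 → 1.0): reflection off a lower-index medium gives no phase shift.
Net: one phase inversion between the two reflected rays.
With one net inversion, destructive interference in reflection requires 2 n t = m λ.
The second-smallest nonzero thickness corresponds to m = 2: t = m λ / (2 n) = 2.00 × 575 / (2 × 1.41) = 408 nm.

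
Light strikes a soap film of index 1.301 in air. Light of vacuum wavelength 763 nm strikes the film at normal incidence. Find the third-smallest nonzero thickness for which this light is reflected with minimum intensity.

At the upper boundary (n = 1.0 to n = 1.301) the reflected ray undergoes a half-wave phase shift.
Bottom surface (1.301 → 1.0): reflection off a lower-index medium gives no phase shift.
The two reflections differ by half a wavelength.
For weak reflection here: 2 n t = m λ.
The third-smallest nonzero thickness corresponds to m = 3: t = m λ / (2 n) = 3.00 × 763 / (2 × 1.301) = 880 nm.

880 nm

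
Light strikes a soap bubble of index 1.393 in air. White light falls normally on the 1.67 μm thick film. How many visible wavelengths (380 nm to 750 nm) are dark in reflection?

At the upper boundary (n = 1.0 to n = 1.393) the reflected ray undergoes a half-wave phase shift.
At the lower boundary (n = 1.393 to n = 1.0) the reflected ray undergoes no phase shift.
Exactly one π shift → a net half-wave offset.
For weak reflection here: 2 n t = m λ.
λ = 2 n t / m = 4653 / m nm.
m=6: 775 nm (IR); m=7: 665 nm (visible); m=8: 582 nm (visible); m=9: 517 nm (visible); m=10: 465 nm (visible); m=11: 423 nm (visible); m=12: 388 nm (visible); m=13: 358 nm (UV).

6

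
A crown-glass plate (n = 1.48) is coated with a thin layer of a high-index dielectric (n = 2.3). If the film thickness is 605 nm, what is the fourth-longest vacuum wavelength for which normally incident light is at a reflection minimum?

696 nm

At the upper boundary (n = 1.0 to n = 2.3) the reflected ray undergoes a half-wave phase shift.
Ray reflecting at the bottom interface goes from n = 2.3 toward n = 1.48: no phase shift.
Exactly one π shift → a net half-wave offset.
With one net inversion, destructive interference in reflection requires 2 n t = m λ.
λ = 2 n t / m. The fourth-longest wavelength is m = 4: λ = 2 × 2.3 × 605 / 4.00 = 696 nm.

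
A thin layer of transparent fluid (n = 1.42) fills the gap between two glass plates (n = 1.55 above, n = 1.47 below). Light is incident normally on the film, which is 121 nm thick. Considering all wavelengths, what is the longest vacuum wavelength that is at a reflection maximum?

687 nm

At the upper boundary (n = 1.55 to n = 1.42) the reflected ray undergoes no phase shift.
At the lower boundary (n = 1.42 to n = 1.47) the reflected ray undergoes a half-wave phase shift.
The two reflections differ by half a wavelength.
For bright reflection here: 2 n t = (m + ½) λ.
λ = 2 n t / (m + ½). The longest wavelength is m = 0: λ = 2 × 1.42 × 121 / 0.500 = 687 nm.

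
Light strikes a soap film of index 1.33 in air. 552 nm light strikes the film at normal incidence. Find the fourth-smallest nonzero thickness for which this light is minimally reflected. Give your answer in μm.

0.830 μm

Ray reflecting at the top interface goes from n = 1.0 toward n = 1.33: a half-wave phase shift.
Ray reflecting at the bottom interface goes from n = 1.33 toward n = 1.0: no phase shift.
Exactly one π shift → a net half-wave offset.
So the condition for destructive reflection is 2 n t = m λ.
The fourth-smallest nonzero thickness corresponds to m = 4: t = m λ / (2 n) = 4.00 × 552 / (2 × 1.33) = 830 nm.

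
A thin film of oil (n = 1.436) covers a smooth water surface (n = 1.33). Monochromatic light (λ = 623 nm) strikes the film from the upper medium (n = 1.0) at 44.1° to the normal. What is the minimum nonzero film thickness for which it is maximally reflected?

124 nm

At the upper boundary (n = 1.0 to n = 1.436) the reflected ray undergoes a half-wave phase shift.
At the lower boundary (n = 1.436 to n = 1.33) the reflected ray undergoes no phase shift.
Exactly one π shift → a net half-wave offset.
So the condition for constructive reflection is 2 n t cos θ_r = (m + ½) λ.
Snell's law: 1.0 sin 44.1° = 1.436 sin θ_r → sin θ_r = 0.485, cos θ_r = 0.875.
Minimum at m = 0: t = λ / (4 n cos θ_r) = 623 / (4 × 1.436 × 0.875) = 124 nm.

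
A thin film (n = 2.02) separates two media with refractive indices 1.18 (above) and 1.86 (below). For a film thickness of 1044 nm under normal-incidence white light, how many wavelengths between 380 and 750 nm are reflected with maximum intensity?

5

Top surface (1.18 → 2.02): reflection off a higher-index medium gives a half-wave phase shift.
Ray reflecting at the bottom interface goes from n = 2.02 toward n = 1.86: no phase shift.
Net: one phase inversion between the two reflected rays.
For strong reflection here: 2 n t = (m + ½) λ.
λ = 2 n t / (m + ½) = 4218 / (m + ½) nm.
m=5: 767 nm (IR); m=6: 649 nm (visible); m=7: 562 nm (visible); m=8: 496 nm (visible); m=9: 444 nm (visible); m=10: 402 nm (visible); m=11: 367 nm (UV).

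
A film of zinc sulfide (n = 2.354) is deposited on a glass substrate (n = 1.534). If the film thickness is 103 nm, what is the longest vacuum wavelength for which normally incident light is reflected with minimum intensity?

At the upper boundary (n = 1.0 to n = 2.354) the reflected ray undergoes a half-wave phase shift.
At the lower boundary (n = 2.354 to n = 1.534) the reflected ray undergoes no phase shift.
Exactly one π shift → a net half-wave offset.
For dark reflection here: 2 n t = m λ.
λ = 2 n t / m. The longest wavelength is m = 1: λ = 2 × 2.354 × 103 / 1.00 = 485 nm.

485 nm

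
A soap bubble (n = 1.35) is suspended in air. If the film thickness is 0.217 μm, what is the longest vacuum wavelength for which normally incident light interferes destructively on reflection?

Top surface (1.0 → 1.35): reflection off a higher-index medium gives a half-wave phase shift.
Bottom surface (1.35 → 1.0): reflection off a lower-index medium gives no phase shift.
Exactly one π shift → a net half-wave offset.
With one net inversion, destructive interference in reflection requires 2 n t = m λ.
λ = 2 n t / m. The longest wavelength is m = 1: λ = 2 × 1.35 × 217 / 1.00 = 586 nm.

586 nm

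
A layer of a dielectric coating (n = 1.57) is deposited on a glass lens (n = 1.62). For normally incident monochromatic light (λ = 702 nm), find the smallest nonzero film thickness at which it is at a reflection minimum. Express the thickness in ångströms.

Ray reflecting at the top interface goes from n = 1.0 toward n = 1.57: a half-wave phase shift.
At the lower boundary (n = 1.57 to n = 1.62) the reflected ray undergoes a half-wave phase shift.
Zero or two π shifts → no net half-wave offset.
With no net inversion, destructive interference in reflection requires 2 n t = (m + ½) λ.
Minimum at m = 0: t = λ / (4 n) = 702 / (4 × 1.57) = 112 nm.

1118 Å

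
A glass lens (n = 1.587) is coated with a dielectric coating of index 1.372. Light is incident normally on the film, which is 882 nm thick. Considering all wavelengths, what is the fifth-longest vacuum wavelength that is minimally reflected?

538 nm

Top surface (1.0 → 1.372): reflection off a higher-index medium gives a half-wave phase shift.
Bottom surface (1.372 → 1.587): reflection off a higher-index medium gives a half-wave phase shift.
Zero or two π shifts → no net half-wave offset.
So the condition for destructive reflection is 2 n t = (m + ½) λ.
λ = 2 n t / (m + ½). The fifth-longest wavelength is m = 4: λ = 2 × 1.372 × 882 / 4.50 = 538 nm.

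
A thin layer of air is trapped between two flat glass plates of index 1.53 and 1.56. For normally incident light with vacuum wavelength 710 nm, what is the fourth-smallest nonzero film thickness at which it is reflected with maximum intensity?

Ray reflecting at the top interface goes from n = 1.53 toward n = 1.0: no phase shift.
Ray reflecting at the bottom interface goes from n = 1.0 toward n = 1.56: a half-wave phase shift.
Exactly one π shift → a net half-wave offset.
With one net inversion, constructive interference in reflection requires 2 n t = (m + ½) λ.
The fourth-smallest nonzero thickness corresponds to m = 3: t = (m + ½) λ / (2 n) = 3.50 × 710 / (2 × 1.0) = 1243 nm.

1243 nm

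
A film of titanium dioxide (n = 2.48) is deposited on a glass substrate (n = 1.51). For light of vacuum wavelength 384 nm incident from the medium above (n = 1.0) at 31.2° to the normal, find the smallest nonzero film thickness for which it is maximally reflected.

39.6 nm

Top surface (1.0 → 2.48): reflection off a higher-index medium gives a half-wave phase shift.
Ray reflecting at the bottom interface goes from n = 2.48 toward n = 1.51: no phase shift.
Exactly one π shift → a net half-wave offset.
With one net inversion, constructive interference in reflection requires 2 n t cos θ_r = (m + ½) λ.
Snell's law: 1.0 sin 31.2° = 2.48 sin θ_r → sin θ_r = 0.209, cos θ_r = 0.978.
Minimum at m = 0: t = λ / (4 n cos θ_r) = 384 / (4 × 2.48 × 0.978) = 39.6 nm.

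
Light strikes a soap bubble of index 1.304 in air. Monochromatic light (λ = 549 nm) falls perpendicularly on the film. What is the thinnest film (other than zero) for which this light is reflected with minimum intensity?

Top surface (1.0 → 1.304): reflection off a higher-index medium gives a half-wave phase shift.
At the lower boundary (n = 1.304 to n = 1.0) the reflected ray undergoes no phase shift.
Net: one phase inversion between the two reflected rays.
So the condition for destructive reflection is 2 n t = m λ.
Minimum nonzero at m = 1: t = λ / (2 n) = 549 / (2 × 1.304) = 211 nm.

211 nm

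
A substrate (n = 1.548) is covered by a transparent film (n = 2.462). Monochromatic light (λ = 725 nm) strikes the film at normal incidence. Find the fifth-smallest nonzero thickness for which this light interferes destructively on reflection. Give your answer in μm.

Top surface (1.0 → 2.462): reflection off a higher-index medium gives a half-wave phase shift.
Ray reflecting at the bottom interface goes from n = 2.462 toward n = 1.548: no phase shift.
Exactly one π shift → a net half-wave offset.
For weak reflection here: 2 n t = m λ.
The fifth-smallest nonzero thickness corresponds to m = 5: t = m λ / (2 n) = 5.00 × 725 / (2 × 2.462) = 736 nm.

0.736 μm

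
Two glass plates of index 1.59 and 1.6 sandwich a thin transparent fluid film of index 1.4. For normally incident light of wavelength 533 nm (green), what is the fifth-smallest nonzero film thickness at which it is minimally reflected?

952 nm

Top surface (1.59 → 1.4): reflection off a lower-index medium gives no phase shift.
Bottom surface (1.4 → 1.6): reflection off a higher-index medium gives a half-wave phase shift.
Net: one phase inversion between the two reflected rays.
So the condition for destructive reflection is 2 n t = m λ.
The fifth-smallest nonzero thickness corresponds to m = 5: t = m λ / (2 n) = 5.00 × 533 / (2 × 1.4) = 952 nm.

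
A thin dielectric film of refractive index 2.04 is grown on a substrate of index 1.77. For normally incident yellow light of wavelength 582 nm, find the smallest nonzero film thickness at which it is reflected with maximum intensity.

Top surface (1.0 → 2.04): reflection off a higher-index medium gives a half-wave phase shift.
At the lower boundary (n = 2.04 to n = 1.77) the reflected ray undergoes no phase shift.
Net: one phase inversion between the two reflected rays.
So the condition for constructive reflection is 2 n t = (m + ½) λ.
Minimum at m = 0: t = λ / (4 n) = 582 / (4 × 2.04) = 71.3 nm.

71.3 nm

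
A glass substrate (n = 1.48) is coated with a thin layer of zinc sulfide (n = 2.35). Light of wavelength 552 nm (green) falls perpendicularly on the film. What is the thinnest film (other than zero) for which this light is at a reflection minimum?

At the upper boundary (n = 1.0 to n = 2.35) the reflected ray undergoes a half-wave phase shift.
Ray reflecting at the bottom interface goes from n = 2.35 toward n = 1.48: no phase shift.
Net: one phase inversion between the two reflected rays.
For minimum reflection here: 2 n t = m λ.
Minimum nonzero at m = 1: t = λ / (2 n) = 552 / (2 × 2.35) = 117 nm.

117 nm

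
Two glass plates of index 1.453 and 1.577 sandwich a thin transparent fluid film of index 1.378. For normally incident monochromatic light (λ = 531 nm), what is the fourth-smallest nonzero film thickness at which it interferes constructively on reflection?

674 nm

Top surface (1.453 → 1.378): reflection off a lower-index medium gives no phase shift.
Bottom surface (1.378 → 1.577): reflection off a higher-index medium gives a half-wave phase shift.
The two reflections differ by half a wavelength.
For bright reflection here: 2 n t = (m + ½) λ.
The fourth-smallest nonzero thickness corresponds to m = 3: t = (m + ½) λ / (2 n) = 3.50 × 531 / (2 × 1.378) = 674 nm.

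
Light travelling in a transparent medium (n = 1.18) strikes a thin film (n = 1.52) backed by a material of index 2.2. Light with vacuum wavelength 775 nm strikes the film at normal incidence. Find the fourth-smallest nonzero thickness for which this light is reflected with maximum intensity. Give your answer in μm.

1.02 μm

Top surface (1.18 → 1.52): reflection off a higher-index medium gives a half-wave phase shift.
At the lower boundary (n = 1.52 to n = 2.2) the reflected ray undergoes a half-wave phase shift.
The two reflections carry the same phase change, so no net offset.
For bright reflection here: 2 n t = m λ.
The fourth-smallest nonzero thickness corresponds to m = 4: t = m λ / (2 n) = 4.00 × 775 / (2 × 1.52) = 1020 nm.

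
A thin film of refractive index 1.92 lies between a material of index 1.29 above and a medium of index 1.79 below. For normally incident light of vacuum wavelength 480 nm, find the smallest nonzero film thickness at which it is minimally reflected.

125 nm

Top surface (1.29 → 1.92): reflection off a higher-index medium gives a half-wave phase shift.
Ray reflecting at the bottom interface goes from n = 1.92 toward n = 1.79: no phase shift.
Net: one phase inversion between the two reflected rays.
So the condition for destructive reflection is 2 n t = m λ.
Minimum nonzero at m = 1: t = λ / (2 n) = 480 / (2 × 1.92) = 125 nm.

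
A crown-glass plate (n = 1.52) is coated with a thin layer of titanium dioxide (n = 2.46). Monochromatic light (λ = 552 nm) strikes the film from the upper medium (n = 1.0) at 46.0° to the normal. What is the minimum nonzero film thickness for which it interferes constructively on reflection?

58.7 nm

Ray reflecting at the top interface goes from n = 1.0 toward n = 2.46: a half-wave phase shift.
Bottom surface (2.46 → 1.52): reflection off a lower-index medium gives no phase shift.
The two reflections differ by half a wavelength.
So the condition for constructive reflection is 2 n t cos θ_r = (m + ½) λ.
Snell's law: 1.0 sin 46.0° = 2.46 sin θ_r → sin θ_r = 0.292, cos θ_r = 0.956.
Minimum at m = 0: t = λ / (4 n cos θ_r) = 552 / (4 × 2.46 × 0.956) = 58.7 nm.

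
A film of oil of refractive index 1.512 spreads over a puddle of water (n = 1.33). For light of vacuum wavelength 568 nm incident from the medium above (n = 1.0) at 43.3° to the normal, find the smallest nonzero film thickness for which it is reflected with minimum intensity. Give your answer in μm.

Top surface (1.0 → 1.512): reflection off a higher-index medium gives a half-wave phase shift.
Ray reflecting at the bottom interface goes from n = 1.512 toward n = 1.33: no phase shift.
Net: one phase inversion between the two reflected rays.
With one net inversion, destructive interference in reflection requires 2 n t cos θ_r = m λ.
Snell's law: 1.0 sin 43.3° = 1.512 sin θ_r → sin θ_r = 0.454, cos θ_r = 0.891.
Minimum nonzero at m = 1: t = λ / (2 n cos θ_r) = 568 / (2 × 1.512 × 0.891) = 211 nm.

0.211 μm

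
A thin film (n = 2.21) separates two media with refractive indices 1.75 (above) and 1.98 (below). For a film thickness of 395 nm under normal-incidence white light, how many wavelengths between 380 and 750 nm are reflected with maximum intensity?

Ray reflecting at the top interface goes from n = 1.75 toward n = 2.21: a half-wave phase shift.
At the lower boundary (n = 2.21 to n = 1.98) the reflected ray undergoes no phase shift.
Exactly one π shift → a net half-wave offset.
So the condition for constructive reflection is 2 n t = (m + ½) λ.
λ = 2 n t / (m + ½) = 1746 / (m + ½) nm.
m=1: 1164 nm (IR); m=2: 698 nm (visible); m=3: 499 nm (visible); m=4: 388 nm (visible); m=5: 317 nm (UV).

3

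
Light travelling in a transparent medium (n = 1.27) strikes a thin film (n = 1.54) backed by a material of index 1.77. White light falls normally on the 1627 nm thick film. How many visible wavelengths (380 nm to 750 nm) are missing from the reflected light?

Top surface (1.27 → 1.54): reflection off a higher-index medium gives a half-wave phase shift.
Bottom surface (1.54 → 1.77): reflection off a higher-index medium gives a half-wave phase shift.
Net: no relative phase inversion (both shifts match).
So the condition for destructive reflection is 2 n t = (m + ½) λ.
λ = 2 n t / (m + ½) = 5011 / (m + ½) nm.
m=6: 771 nm (IR); m=7: 668 nm (visible); m=8: 590 nm (visible); m=9: 527 nm (visible); m=10: 477 nm (visible); m=11: 436 nm (visible); m=12: 401 nm (visible); m=13: 371 nm (UV).

6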